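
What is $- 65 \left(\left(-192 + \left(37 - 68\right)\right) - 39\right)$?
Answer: $17030$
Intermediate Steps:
$- 65 \left(\left(-192 + \left(37 - 68\right)\right) - 39\right) = - 65 \left(\left(-192 - 31\right) - 39\right) = - 65 \left(-223 - 39\right) = \left(-65\right) \left(-262\right) = 17030$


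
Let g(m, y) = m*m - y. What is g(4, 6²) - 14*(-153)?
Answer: 2122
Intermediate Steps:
g(m, y) = m² - y
g(4, 6²) - 14*(-153) = (4² - 1*6²) - 14*(-153) = (16 - 1*36) + 2142 = (16 - 36) + 2142 = -20 + 2142 = 2122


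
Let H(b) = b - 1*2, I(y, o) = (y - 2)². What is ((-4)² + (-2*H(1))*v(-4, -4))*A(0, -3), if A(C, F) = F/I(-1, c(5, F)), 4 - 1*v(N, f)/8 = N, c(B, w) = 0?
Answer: -48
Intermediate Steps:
I(y, o) = (-2 + y)²
v(N, f) = 32 - 8*N
H(b) = -2 + b (H(b) = b - 2 = -2 + b)
A(C, F) = F/9 (A(C, F) = F/((-2 - 1)²) = F/((-3)²) = F/9)
((-4)² + (-2*H(1))*v(-4, -4))*A(0, -3) = ((-4)² + (-2*(-2 + 1))*(32 - 8*(-4)))*((⅑)*(-3)) = (16 + (-2*(-1))*(32 + 32))*(-⅓) = (16 + 2*64)*(-⅓) = (16 + 128)*(-⅓) = 144*(-⅓) = -48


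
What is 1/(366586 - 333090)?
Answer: 1/33496 ≈ 2.9854e-5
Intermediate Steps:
1/(366586 - 333090) = 1/33496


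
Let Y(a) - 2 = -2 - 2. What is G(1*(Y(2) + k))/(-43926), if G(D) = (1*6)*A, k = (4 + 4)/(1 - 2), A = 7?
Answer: -7/7321 ≈ -0.00095615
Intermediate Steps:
k = -8 (k = 8/(-1) = 8*(-1) = -8)
Y(a) = -2 (Y(a) = 2 + (-2 - 2) = 2 - 4 = -2)
G(D) = 42 (G(D) = (1*6)*7 = 6*7 = 42)
G(1*(Y(2) + k))/(-43926) = 42/(-43926) = 42*(-1/43926) = -7/7321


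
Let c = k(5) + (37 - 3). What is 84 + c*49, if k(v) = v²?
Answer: 2975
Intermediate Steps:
c = 59 (c = 5² + (37 - 3) = 25 + 34 = 59)
84 + c*49 = 84 + 59*49 = 84 + 2891 = 2975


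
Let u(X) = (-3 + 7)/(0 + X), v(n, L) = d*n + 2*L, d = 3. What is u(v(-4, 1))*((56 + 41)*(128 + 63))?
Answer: -37054/5 ≈ -7410.8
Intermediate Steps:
v(n, L) = 2*L + 3*n (v(n, L) = 3*n + 2*L = 2*L + 3*n)
u(X) = 4/X
u(v(-4, 1))*((56 + 41)*(128 + 63)) = (4/(2*1 + 3*(-4)))*((56 + 41)*(128 + 63)) = (4/(2 - 12))*(97*191) = (4/(-10))*18527 = (4*(-⅒))*18527 = -⅖*18527 = -37054/5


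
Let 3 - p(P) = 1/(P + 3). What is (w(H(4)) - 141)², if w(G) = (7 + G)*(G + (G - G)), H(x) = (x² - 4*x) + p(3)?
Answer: 16589329/1296 ≈ 12800.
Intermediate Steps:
p(P) = 3 - 1/(3 + P) (p(P) = 3 - 1/(P + 3) = 3 - 1/(3 + P))
H(x) = 17/6 + x² - 4*x (H(x) = (x² - 4*x) + (8 + 3*3)/(3 + 3) = (x² - 4*x) + (8 + 9)/6 = (x² - 4*x) + (⅙)*17 = (x² - 4*x) + 17/6 = 17/6 + x² - 4*x)
w(G) = G*(7 + G) (w(G) = (7 + G)*(G + 0) = (7 + G)*G = G*(7 + G))
(w(H(4)) - 141)² = ((17/6 + 4² - 4*4)*(7 + (17/6 + 4² - 4*4)) - 141)² = ((17/6 + 16 - 16)*(7 + (17/6 + 16 - 16)) - 141)² = (17*(7 + 17/6)/6 - 141)² = ((17/6)*(59/6) - 141)² = (1003/36 - 141)² = (-4073/36)² = 16589329/1296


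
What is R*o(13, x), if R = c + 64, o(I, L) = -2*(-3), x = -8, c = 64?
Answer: 768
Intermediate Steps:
o(I, L) = 6
R = 128 (R = 64 + 64 = 128)
R*o(13, x) = 128*6 = 768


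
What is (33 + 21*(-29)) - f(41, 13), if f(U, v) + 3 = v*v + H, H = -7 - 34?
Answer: -701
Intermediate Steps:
H = -41
f(U, v) = -44 + v² (f(U, v) = -3 + (v*v - 41) = -3 + (v² - 41) = -3 + (-41 + v²) = -44 + v²)
(33 + 21*(-29)) - f(41, 13) = (33 + 21*(-29)) - (-44 + 13²) = (33 - 609) - (-44 + 169) = -576 - 1*125 = -576 - 125 = -701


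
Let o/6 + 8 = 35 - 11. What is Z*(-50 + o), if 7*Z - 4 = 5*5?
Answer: 1334/7 ≈ 190.57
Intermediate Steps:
Z = 29/7 (Z = 4/7 + (5*5)/7 = 4/7 + (⅐)*25 = 4/7 + 25/7 = 29/7 ≈ 4.1429)
o = 96 (o = -48 + 6*(35 - 11) = -48 + 6*24 = -48 + 144 = 96)
Z*(-50 + o) = 29*(-50 + 96)/7 = (29/7)*46 = 1334/7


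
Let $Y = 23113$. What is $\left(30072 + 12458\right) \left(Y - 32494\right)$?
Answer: $-398973930$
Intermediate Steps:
$\left(30072 + 12458\right) \left(Y - 32494\right) = \left(30072 + 12458\right) \left(23113 - 32494\right) = 42530 \left(-9381\right) = -398973930$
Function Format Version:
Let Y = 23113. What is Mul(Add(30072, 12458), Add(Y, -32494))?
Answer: -398973930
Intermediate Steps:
Mul(Add(30072, 12458), Add(Y, -32494)) = Mul(Add(30072, 12458), Add(23113, -32494)) = Mul(42530, -9381) = -398973930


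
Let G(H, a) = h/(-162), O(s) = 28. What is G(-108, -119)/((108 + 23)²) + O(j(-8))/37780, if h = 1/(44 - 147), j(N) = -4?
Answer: 2004448567/2704561072470 ≈ 0.00074114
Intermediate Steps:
h = -1/103 (h = 1/(-103) = -1/103 ≈ -0.0097087)
G(H, a) = 1/16686 (G(H, a) = -1/103/(-162) = -1/103*(-1/162) = 1/16686)
G(-108, -119)/((108 + 23)²) + O(j(-8))/37780 = 1/(16686*((108 + 23)²)) + 28/37780 = 1/(16686*(131²)) + 28*(1/37780) = (1/16686)/17161 + 7/9445 = (1/16686)*(1/17161) + 7/9445 = 1/286348446 + 7/9445 = 2004448567/2704561072470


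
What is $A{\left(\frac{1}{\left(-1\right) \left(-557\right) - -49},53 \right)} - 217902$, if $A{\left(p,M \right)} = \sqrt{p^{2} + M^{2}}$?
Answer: $-217902 + \frac{5 \sqrt{41262637}}{606} \approx -2.1785 \cdot 10^{5}$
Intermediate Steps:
$A{\left(p,M \right)} = \sqrt{M^{2} + p^{2}}$
$A{\left(\frac{1}{\left(-1\right) \left(-557\right) - -49},53 \right)} - 217902 = \sqrt{53^{2} + \left(\frac{1}{\left(-1\right) \left(-557\right) - -49}\right)^{2}} - 217902 = \sqrt{2809 + \left(\frac{1}{557 + \left(-237 + 286\right)}\right)^{2}} - 217902 = \sqrt{2809 + \left(\frac{1}{557 + 49}\right)^{2}} - 217902 = \sqrt{2809 + \left(\frac{1}{606}\right)^{2}} - 217902 = \sqrt{2809 + \frac{1}{367236}} - 217902 = \sqrt{\frac{1031565925}{367236}} - 217902 = \frac{5 \sqrt{41262637}}{606} - 217902 = -217902 + \frac{5 \sqrt{41262637}}{606}$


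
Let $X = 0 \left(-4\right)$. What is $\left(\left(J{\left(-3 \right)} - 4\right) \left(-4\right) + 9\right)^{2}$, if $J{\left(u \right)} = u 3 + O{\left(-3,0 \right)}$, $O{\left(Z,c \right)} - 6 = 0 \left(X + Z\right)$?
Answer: $1369$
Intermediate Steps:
$X = 0$
$O{\left(Z,c \right)} = 6$ ($O{\left(Z,c \right)} = 6 + 0 \left(0 + Z\right) = 6 + 0 Z = 6 + 0 = 6$)
$J{\left(u \right)} = 6 + 3 u$ ($J{\left(u \right)} = u 3 + 6 = 3 u + 6 = 6 + 3 u$)
$\left(\left(J{\left(-3 \right)} - 4\right) \left(-4\right) + 9\right)^{2} = \left(\left(\left(6 + 3 \left(-3\right)\right) - 4\right) \left(-4\right) + 9\right)^{2} = \left(\left(\left(6 - 9\right) - 4\right) \left(-4\right) + 9\right)^{2} = \left(\left(-3 - 4\right) \left(-4\right) + 9\right)^{2} = \left(\left(-7\right) \left(-4\right) + 9\right)^{2} = \left(28 + 9\right)^{2} = 37^{2} = 1369$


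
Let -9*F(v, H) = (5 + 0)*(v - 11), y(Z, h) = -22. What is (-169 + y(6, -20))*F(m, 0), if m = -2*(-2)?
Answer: -6685/9 ≈ -742.78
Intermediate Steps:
m = 4
F(v, H) = 55/9 - 5*v/9 (F(v, H) = -(5 + 0)*(v - 11)/9 = -5*(-11 + v)/9 = -(-55 + 5*v)/9 = 55/9 - 5*v/9)
(-169 + y(6, -20))*F(m, 0) = (-169 - 22)*(55/9 - 5/9*4) = -191*(55/9 - 20/9) = -191*35/9 = -6685/9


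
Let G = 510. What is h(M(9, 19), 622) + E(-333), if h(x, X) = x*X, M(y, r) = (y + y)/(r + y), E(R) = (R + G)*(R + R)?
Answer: -822375/7 ≈ -1.1748e+5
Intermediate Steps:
E(R) = 2*R*(510 + R) (E(R) = (R + 510)*(R + R) = (510 + R)*(2*R) = 2*R*(510 + R))
M(y, r) = 2*y/(r + y) (M(y, r) = (2*y)/(r + y) = 2*y/(r + y))
h(x, X) = X*x
h(M(9, 19), 622) + E(-333) = 622*(2*9/(19 + 9)) + 2*(-333)*(510 - 333) = 622*(2*9/28) + 2*(-333)*177 = 622*(2*9*(1/28)) - 117882 = 622*(9/14) - 117882 = 2799/7 - 117882 = -822375/7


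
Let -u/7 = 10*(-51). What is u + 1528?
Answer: 5098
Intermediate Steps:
u = 3570 (u = -70*(-51) = -7*(-510) = 3570)
u + 1528 = 3570 + 1528 = 5098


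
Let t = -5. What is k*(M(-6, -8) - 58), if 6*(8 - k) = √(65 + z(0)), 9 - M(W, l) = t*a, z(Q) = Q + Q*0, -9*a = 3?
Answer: -1216/3 + 76*√65/9 ≈ -337.25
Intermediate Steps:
a = -⅓ (a = -⅑*3 = -⅓ ≈ -0.33333)
z(Q) = Q (z(Q) = Q + 0 = Q)
M(W, l) = 22/3 (M(W, l) = 9 - (-5)*(-1)/3 = 9 - 1*5/3 = 9 - 5/3 = 22/3)
k = 8 - √65/6 (k = 8 - √(65 + 0)/6 = 8 - √65/6 ≈ 6.6563)
k*(M(-6, -8) - 58) = (8 - √65/6)*(22/3 - 58) = (8 - √65/6)*(-152/3) = -1216/3 + 76*√65/9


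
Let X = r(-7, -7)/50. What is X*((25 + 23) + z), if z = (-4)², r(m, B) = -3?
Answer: -96/25 ≈ -3.8400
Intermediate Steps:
z = 16
X = -3/50 ≈ -0.060000
X*((25 + 23) + z) = -3*((25 + 23) + 16)/50 = -3*(48 + 16)/50 = -3/50*64 = -96/25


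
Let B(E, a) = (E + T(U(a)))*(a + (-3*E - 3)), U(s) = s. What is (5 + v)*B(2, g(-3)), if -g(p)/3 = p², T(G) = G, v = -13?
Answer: -7200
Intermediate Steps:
g(p) = -3*p²
B(E, a) = (E + a)*(-3 + a - 3*E) (B(E, a) = (E + a)*(a + (-3*E - 3)) = (E + a)*(a + (-3 - 3*E)) = (E + a)*(-3 + a - 3*E))
(5 + v)*B(2, g(-3)) = (5 - 13)*((-3*(-3)²)² - 3*2 - (-9)*(-3)² - 3*2² - 2*2*(-3*(-3)²)) = -8*((-3*9)² - 6 - (-9)*9 - 3*4 - 2*2*(-3*9)) = -8*((-27)² - 6 - 3*(-27) - 12 - 2*2*(-27)) = -8*(729 - 6 + 81 - 12 + 108) = -8*900 = -7200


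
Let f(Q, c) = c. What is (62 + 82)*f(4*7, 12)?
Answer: 1728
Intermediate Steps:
(62 + 82)*f(4*7, 12) = (62 + 82)*12 = 144*12 = 1728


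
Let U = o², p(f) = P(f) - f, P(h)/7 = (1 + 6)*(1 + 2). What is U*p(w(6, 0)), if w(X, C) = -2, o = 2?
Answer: 596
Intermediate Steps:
P(h) = 147 (P(h) = 7*((1 + 6)*(1 + 2)) = 7*(7*3) = 7*21 = 147)
p(f) = 147 - f
U = 4 (U = 2² = 4)
U*p(w(6, 0)) = 4*(147 - 1*(-2)) = 4*(147 + 2) = 4*149 = 596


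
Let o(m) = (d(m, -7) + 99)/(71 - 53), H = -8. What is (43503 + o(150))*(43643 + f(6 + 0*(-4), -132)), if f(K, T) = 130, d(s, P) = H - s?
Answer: 11424680045/6 ≈ 1.9041e+9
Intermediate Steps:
d(s, P) = -8 - s
o(m) = 91/18 - m/18 (o(m) = ((-8 - m) + 99)/(71 - 53) = (91 - m)/18 = (91 - m)*(1/18) = 91/18 - m/18)
(43503 + o(150))*(43643 + f(6 + 0*(-4), -132)) = (43503 + (91/18 - 1/18*150))*(43643 + 130) = (43503 + (91/18 - 25/3))*43773 = (43503 - 59/18)*43773 = (782995/18)*43773 = 11424680045/6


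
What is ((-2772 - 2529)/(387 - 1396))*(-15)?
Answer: -79515/1009 ≈ -78.806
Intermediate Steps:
((-2772 - 2529)/(387 - 1396))*(-15) = -5301/(-1009)*(-15) = -5301*(-1/1009)*(-15) = (5301/1009)*(-15) = -79515/1009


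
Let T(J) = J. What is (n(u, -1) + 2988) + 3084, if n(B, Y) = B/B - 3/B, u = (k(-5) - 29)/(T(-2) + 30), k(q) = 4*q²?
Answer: 431099/71 ≈ 6071.8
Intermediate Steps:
u = 71/28 (u = (4*(-5)² - 29)/(-2 + 30) = (4*25 - 29)/28 = (100 - 29)*(1/28) = 71*(1/28) = 71/28 ≈ 2.5357)
n(B, Y) = 1 - 3/B
(n(u, -1) + 2988) + 3084 = ((-3 + 71/28)/(71/28) + 2988) + 3084 = ((28/71)*(-13/28) + 2988) + 3084 = (-13/71 + 2988) + 3084 = 212135/71 + 3084 = 431099/71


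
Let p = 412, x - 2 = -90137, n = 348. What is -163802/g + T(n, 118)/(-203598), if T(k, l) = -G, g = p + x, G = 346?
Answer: 16690401877/9133711677 ≈ 1.8273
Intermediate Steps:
x = -90135 (x = 2 - 90137 = -90135)
g = -89723 (g = 412 - 90135 = -89723)
T(k, l) = -346 (T(k, l) = -1*346 = -346)
-163802/g + T(n, 118)/(-203598) = -163802/(-89723) - 346/(-203598) = -163802*(-1/89723) - 346*(-1/203598) = 163802/89723 + 173/101799 = 16690401877/9133711677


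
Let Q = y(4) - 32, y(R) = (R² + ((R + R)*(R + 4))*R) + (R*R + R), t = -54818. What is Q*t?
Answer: -14252680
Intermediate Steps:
y(R) = R + 2*R² + 2*R²*(4 + R) (y(R) = (R² + ((2*R)*(4 + R))*R) + (R² + R) = (R² + (2*R*(4 + R))*R) + (R + R²) = (R² + 2*R²*(4 + R)) + (R + R²) = R + 2*R² + 2*R²*(4 + R))
Q = 260 (Q = 4*(1 + 2*4² + 10*4) - 32 = 4*(1 + 2*16 + 40) - 32 = 4*(1 + 32 + 40) - 32 = 4*73 - 32 = 292 - 32 = 260)
Q*t = 260*(-54818) = -14252680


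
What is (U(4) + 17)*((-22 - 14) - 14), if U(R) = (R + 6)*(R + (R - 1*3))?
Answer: -3350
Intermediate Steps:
U(R) = (-3 + 2*R)*(6 + R) (U(R) = (6 + R)*(R + (R - 3)) = (6 + R)*(R + (-3 + R)) = (6 + R)*(-3 + 2*R) = (-3 + 2*R)*(6 + R))
(U(4) + 17)*((-22 - 14) - 14) = ((-18 + 2*4**2 + 9*4) + 17)*((-22 - 14) - 14) = ((-18 + 2*16 + 36) + 17)*(-36 - 14) = ((-18 + 32 + 36) + 17)*(-50) = (50 + 17)*(-50) = 67*(-50) = -3350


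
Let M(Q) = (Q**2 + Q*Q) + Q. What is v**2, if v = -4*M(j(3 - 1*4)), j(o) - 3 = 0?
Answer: 7056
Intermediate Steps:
j(o) = 3 (j(o) = 3 + 0 = 3)
M(Q) = Q + 2*Q**2 (M(Q) = (Q**2 + Q**2) + Q = 2*Q**2 + Q = Q + 2*Q**2)
v = -84 (v = -12*(1 + 2*3) = -12*(1 + 6) = -12*7 = -4*21 = -84)
v**2 = (-84)**2 = 7056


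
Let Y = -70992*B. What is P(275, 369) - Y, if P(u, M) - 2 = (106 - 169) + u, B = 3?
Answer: 213190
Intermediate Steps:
P(u, M) = -61 + u (P(u, M) = 2 + ((106 - 169) + u) = 2 + (-63 + u) = -61 + u)
Y = -212976 (Y = -70992*3 = -212976)
P(275, 369) - Y = (-61 + 275) - 1*(-212976) = 214 + 212976 = 213190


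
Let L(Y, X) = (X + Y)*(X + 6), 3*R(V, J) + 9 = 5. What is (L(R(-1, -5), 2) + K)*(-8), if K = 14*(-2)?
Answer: 544/3 ≈ 181.33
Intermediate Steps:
R(V, J) = -4/3 (R(V, J) = -3 + (⅓)*5 = -3 + 5/3 = -4/3)
K = -28
L(Y, X) = (6 + X)*(X + Y) (L(Y, X) = (X + Y)*(6 + X) = (6 + X)*(X + Y))
(L(R(-1, -5), 2) + K)*(-8) = ((2² + 6*2 + 6*(-4/3) + 2*(-4/3)) - 28)*(-8) = ((4 + 12 - 8 - 8/3) - 28)*(-8) = (16/3 - 28)*(-8) = -68/3*(-8) = 544/3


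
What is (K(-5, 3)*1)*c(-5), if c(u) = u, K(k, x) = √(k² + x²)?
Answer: -5*√34 ≈ -29.155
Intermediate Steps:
(K(-5, 3)*1)*c(-5) = (√((-5)² + 3²)*1)*(-5) = (√(25 + 9)*1)*(-5) = (√34*1)*(-5) = √34*(-5) = -5*√34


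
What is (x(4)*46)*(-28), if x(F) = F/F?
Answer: -1288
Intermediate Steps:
x(F) = 1
(x(4)*46)*(-28) = (1*46)*(-28) = 46*(-28) = -1288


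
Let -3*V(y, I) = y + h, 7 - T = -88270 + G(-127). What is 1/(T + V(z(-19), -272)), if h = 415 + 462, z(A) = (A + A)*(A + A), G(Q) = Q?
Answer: 3/262891 ≈ 1.1412e-5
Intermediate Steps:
z(A) = 4*A² (z(A) = (2*A)*(2*A) = 4*A²)
h = 877
T = 88404 (T = 7 - (-88270 - 127) = 7 - 1*(-88397) = 7 + 88397 = 88404)
V(y, I) = -877/3 - y/3 (V(y, I) = -(y + 877)/3 = -(877 + y)/3 = -877/3 - y/3)
1/(T + V(z(-19), -272)) = 1/(88404 + (-877/3 - 4*(-19)²/3)) = 1/(88404 + (-877/3 - 4*361/3)) = 1/(88404 + (-877/3 - ⅓*1444)) = 1/(88404 + (-877/3 - 1444/3)) = 1/(88404 - 2321/3) = 1/(262891/3) = 3/262891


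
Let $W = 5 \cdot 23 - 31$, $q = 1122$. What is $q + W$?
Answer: $1206$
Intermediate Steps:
$W = 84$ ($W = 115 - 31 = 84$)
$q + W = 1122 + 84 = 1206$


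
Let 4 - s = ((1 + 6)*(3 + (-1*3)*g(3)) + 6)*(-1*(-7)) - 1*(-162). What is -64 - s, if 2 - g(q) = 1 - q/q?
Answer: -11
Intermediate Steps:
g(q) = 2 (g(q) = 2 - (1 - q/q) = 2 - (1 - 1*1) = 2 - (1 - 1) = 2 - 1*0 = 2 + 0 = 2)
s = -53 (s = 4 - (((1 + 6)*(3 - 1*3*2) + 6)*(-1*(-7)) - 1*(-162)) = 4 - ((7*(3 - 3*2) + 6)*7 + 162) = 4 - ((7*(3 - 6) + 6)*7 + 162) = 4 - ((7*(-3) + 6)*7 + 162) = 4 - ((-21 + 6)*7 + 162) = 4 - (-15*7 + 162) = 4 - (-105 + 162) = 4 - 1*57 = 4 - 57 = -53)
-64 - s = -64 - 1*(-53) = -64 + 53 = -11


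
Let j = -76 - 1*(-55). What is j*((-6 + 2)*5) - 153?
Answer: 267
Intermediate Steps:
j = -21 (j = -76 + 55 = -21)
j*((-6 + 2)*5) - 153 = -21*(-6 + 2)*5 - 153 = -(-84)*5 - 153 = -21*(-20) - 153 = 420 - 153 = 267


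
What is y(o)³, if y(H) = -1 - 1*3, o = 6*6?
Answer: -64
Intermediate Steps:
o = 36
y(H) = -4 (y(H) = -1 - 3 = -4)
y(o)³ = (-4)³ = -64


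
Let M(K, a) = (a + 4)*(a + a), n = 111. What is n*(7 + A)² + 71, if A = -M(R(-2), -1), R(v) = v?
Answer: 18830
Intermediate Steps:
M(K, a) = 2*a*(4 + a) (M(K, a) = (4 + a)*(2*a) = 2*a*(4 + a))
A = 6 (A = -2*(-1)*(4 - 1) = -2*(-1)*3 = -1*(-6) = 6)
n*(7 + A)² + 71 = 111*(7 + 6)² + 71 = 111*13² + 71 = 111*169 + 71 = 18759 + 71 = 18830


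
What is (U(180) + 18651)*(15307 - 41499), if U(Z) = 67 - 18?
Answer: -489790400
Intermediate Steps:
U(Z) = 49
(U(180) + 18651)*(15307 - 41499) = (49 + 18651)*(15307 - 41499) = 18700*(-26192) = -489790400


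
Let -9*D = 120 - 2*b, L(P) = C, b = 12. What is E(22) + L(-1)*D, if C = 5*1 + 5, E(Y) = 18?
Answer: -266/3 ≈ -88.667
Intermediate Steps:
C = 10 (C = 5 + 5 = 10)
L(P) = 10
D = -32/3 (D = -(120 - 2*12)/9 = -(120 - 24)/9 = -⅑*96 = -32/3 ≈ -10.667)
E(22) + L(-1)*D = 18 + 10*(-32/3) = 18 - 320/3 = -266/3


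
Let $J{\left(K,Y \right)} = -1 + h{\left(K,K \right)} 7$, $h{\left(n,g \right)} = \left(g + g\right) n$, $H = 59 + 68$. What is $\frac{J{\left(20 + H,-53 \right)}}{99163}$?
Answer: $\frac{302525}{99163} \approx 3.0508$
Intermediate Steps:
$H = 127$
$h{\left(n,g \right)} = 2 g n$
$J{\left(K,Y \right)} = -1 + 14 K^{2}$ ($J{\left(K,Y \right)} = -1 + 2 K K 7 = -1 + 2 K^{2} \cdot 7 = -1 + 14 K^{2}$)
$\frac{J{\left(20 + H,-53 \right)}}{99163} = \frac{-1 + 14 \left(20 + 127\right)^{2}}{99163} = \left(-1 + 14 \cdot 147^{2}\right) \frac{1}{99163} = \left(-1 + 14 \cdot 21609\right) \frac{1}{99163} = \left(-1 + 302526\right) \frac{1}{99163} = 302525 \cdot \frac{1}{99163} = \frac{302525}{99163}$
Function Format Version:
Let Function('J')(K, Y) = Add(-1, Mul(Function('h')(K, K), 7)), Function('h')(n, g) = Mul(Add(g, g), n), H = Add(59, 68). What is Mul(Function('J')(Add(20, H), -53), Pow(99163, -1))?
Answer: Rational(302525, 99163) ≈ 3.0508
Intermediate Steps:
H = 127
Function('h')(n, g) = Mul(2, g, n) (Function('h')(n, g) = Mul(Mul(2, g), n) = Mul(2, g, n))
Function('J')(K, Y) = Add(-1, Mul(14, Pow(K, 2))) (Function('J')(K, Y) = Add(-1, Mul(Mul(2, K, K), 7)) = Add(-1, Mul(Mul(2, Pow(K, 2)), 7)) = Add(-1, Mul(14, Pow(K, 2))))
Mul(Function('J')(Add(20, H), -53), Pow(99163, -1)) = Mul(Add(-1, Mul(14, Pow(Add(20, 127), 2))), Pow(99163, -1)) = Mul(Add(-1, Mul(14, Pow(147, 2))), Rational(1, 99163)) = Mul(Add(-1, Mul(14, 21609)), Rational(1, 99163)) = Mul(Add(-1, 302526), Rational(1, 99163)) = Mul(302525, Rational(1, 99163)) = Rational(302525, 99163)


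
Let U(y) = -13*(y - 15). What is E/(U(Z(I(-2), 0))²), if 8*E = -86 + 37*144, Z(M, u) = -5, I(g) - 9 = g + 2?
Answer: 2621/270400 ≈ 0.0096930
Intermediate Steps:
I(g) = 11 + g (I(g) = 9 + (g + 2) = 9 + (2 + g) = 11 + g)
U(y) = 195 - 13*y (U(y) = -13*(-15 + y) = 195 - 13*y)
E = 2621/4 (E = (-86 + 37*144)/8 = (-86 + 5328)/8 = (⅛)*5242 = 2621/4 ≈ 655.25)
E/(U(Z(I(-2), 0))²) = 2621/(4*((195 - 13*(-5))²)) = 2621/(4*((195 + 65)²)) = 2621/(4*(260²)) = (2621/4)/67600 = (2621/4)*(1/67600) = 2621/270400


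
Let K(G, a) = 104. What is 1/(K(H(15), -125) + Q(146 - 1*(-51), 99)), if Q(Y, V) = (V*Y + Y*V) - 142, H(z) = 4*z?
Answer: 1/38968 ≈ 2.5662e-5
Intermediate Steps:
Q(Y, V) = -142 + 2*V*Y (Q(Y, V) = (V*Y + V*Y) - 142 = 2*V*Y - 142 = -142 + 2*V*Y)
1/(K(H(15), -125) + Q(146 - 1*(-51), 99)) = 1/(104 + (-142 + 2*99*(146 - 1*(-51)))) = 1/(104 + (-142 + 2*99*(146 + 51))) = 1/(104 + (-142 + 2*99*197)) = 1/(104 + (-142 + 39006)) = 1/(104 + 38864) = 1/38968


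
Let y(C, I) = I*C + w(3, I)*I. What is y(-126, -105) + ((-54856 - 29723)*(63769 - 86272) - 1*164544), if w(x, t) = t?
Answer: 1903140948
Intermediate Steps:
y(C, I) = I² + C*I (y(C, I) = I*C + I*I = C*I + I² = I² + C*I)
y(-126, -105) + ((-54856 - 29723)*(63769 - 86272) - 1*164544) = -105*(-126 - 105) + ((-54856 - 29723)*(63769 - 86272) - 1*164544) = -105*(-231) + (-84579*(-22503) - 164544) = 24255 + (1903281237 - 164544) = 24255 + 1903116693 = 1903140948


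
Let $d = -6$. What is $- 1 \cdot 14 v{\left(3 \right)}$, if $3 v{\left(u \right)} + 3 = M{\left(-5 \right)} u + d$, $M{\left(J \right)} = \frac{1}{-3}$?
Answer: $\frac{140}{3} \approx 46.667$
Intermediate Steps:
$M{\left(J \right)} = - \frac{1}{3}$
$v{\left(u \right)} = -3 - \frac{u}{9}$ ($v{\left(u \right)} = -1 + \frac{- \frac{u}{3} - 6}{3} = -1 + \frac{-6 - \frac{u}{3}}{3} = -1 - \left(2 + \frac{u}{9}\right) = -3 - \frac{u}{9}$)
$- 1 \cdot 14 v{\left(3 \right)} = - 1 \cdot 14 \left(-3 - \frac{1}{3}\right) = \left(-1\right) 14 \left(-3 - \frac{1}{3}\right) = \left(-14\right) \left(- \frac{10}{3}\right) = \frac{140}{3}$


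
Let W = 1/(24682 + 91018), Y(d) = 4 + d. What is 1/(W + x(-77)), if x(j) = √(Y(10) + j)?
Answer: 115700/843348870001 - 40159470000*I*√7/843348870001 ≈ 1.3719e-7 - 0.12599*I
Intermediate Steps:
W = 1/115700 ≈ 8.6430e-6
x(j) = √(14 + j) (x(j) = √((4 + 10) + j) = √(14 + j))
1/(W + x(-77)) = 1/(1/115700 + √(14 - 77)) = 1/(1/115700 + √(-63)) = 1/(1/115700 + 3*I*√7)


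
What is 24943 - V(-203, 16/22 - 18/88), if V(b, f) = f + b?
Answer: 1106401/44 ≈ 25145.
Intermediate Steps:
V(b, f) = b + f
24943 - V(-203, 16/22 - 18/88) = 24943 - (-203 + (16/22 - 18/88)) = 24943 - (-203 + (16*(1/22) - 18*1/88)) = 24943 - (-203 + (8/11 - 9/44)) = 24943 - (-203 + 23/44) = 24943 - 1*(-8909/44) = 24943 + 8909/44 = 1106401/44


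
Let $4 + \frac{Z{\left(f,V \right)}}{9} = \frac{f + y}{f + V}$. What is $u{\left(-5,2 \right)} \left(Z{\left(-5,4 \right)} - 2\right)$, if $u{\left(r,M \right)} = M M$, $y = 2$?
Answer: $-44$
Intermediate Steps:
$u{\left(r,M \right)} = M^{2}$
$Z{\left(f,V \right)} = -36 + \frac{9 \left(2 + f\right)}{V + f}$ ($Z{\left(f,V \right)} = -36 + 9 \frac{f + 2}{f + V} = -36 + 9 \frac{2 + f}{V + f} = -36 + \frac{9 \left(2 + f\right)}{V + f}$)
$u{\left(-5,2 \right)} \left(Z{\left(-5,4 \right)} - 2\right) = 2^{2} \left(\frac{9 \left(2 - 16 - -15\right)}{4 - 5} - 2\right) = 4 \left(\frac{9 \left(2 - 16 + 15\right)}{-1} - 2\right) = 4 \left(9 \left(-1\right) 1 - 2\right) = 4 \left(-9 - 2\right) = 4 \left(-11\right) = -44$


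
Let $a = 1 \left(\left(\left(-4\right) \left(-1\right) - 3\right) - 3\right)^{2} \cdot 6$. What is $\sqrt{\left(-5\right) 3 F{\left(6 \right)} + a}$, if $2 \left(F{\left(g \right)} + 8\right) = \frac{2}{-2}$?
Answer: $\frac{\sqrt{606}}{2} \approx 12.309$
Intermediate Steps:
$F{\left(g \right)} = - \frac{17}{2}$ ($F{\left(g \right)} = -8 + \frac{2 \frac{1}{-2}}{2} = -8 + \frac{2 \left(- \frac{1}{2}\right)}{2} = -8 + \frac{1}{2} \left(-1\right) = -8 - \frac{1}{2} = - \frac{17}{2}$)
$a = 24$ ($a = 1 \left(\left(4 - 3\right) - 3\right)^{2} \cdot 6 = 1 \left(1 - 3\right)^{2} \cdot 6 = 1 \left(-2\right)^{2} \cdot 6 = 1 \cdot 4 \cdot 6 = 4 \cdot 6 = 24$)
$\sqrt{\left(-5\right) 3 F{\left(6 \right)} + a} = \sqrt{\left(-5\right) 3 \left(- \frac{17}{2}\right) + 24} = \sqrt{\left(-15\right) \left(- \frac{17}{2}\right) + 24} = \sqrt{\frac{255}{2} + 24} = \sqrt{\frac{303}{2}} = \frac{\sqrt{606}}{2}$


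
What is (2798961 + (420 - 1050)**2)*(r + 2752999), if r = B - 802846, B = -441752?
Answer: 4820639928261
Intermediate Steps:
r = -1244598 (r = -441752 - 802846 = -1244598)
(2798961 + (420 - 1050)**2)*(r + 2752999) = (2798961 + (420 - 1050)**2)*(-1244598 + 2752999) = (2798961 + (-630)**2)*1508401 = (2798961 + 396900)*1508401 = 3195861*1508401 = 4820639928261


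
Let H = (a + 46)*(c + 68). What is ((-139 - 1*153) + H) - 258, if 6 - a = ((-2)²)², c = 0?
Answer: 1898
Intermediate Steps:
a = -10 (a = 6 - ((-2)²)² = 6 - 1*4² = 6 - 1*16 = 6 - 16 = -10)
H = 2448 (H = (-10 + 46)*(0 + 68) = 36*68 = 2448)
((-139 - 1*153) + H) - 258 = ((-139 - 1*153) + 2448) - 258 = ((-139 - 153) + 2448) - 258 = (-292 + 2448) - 258 = 2156 - 258 = 1898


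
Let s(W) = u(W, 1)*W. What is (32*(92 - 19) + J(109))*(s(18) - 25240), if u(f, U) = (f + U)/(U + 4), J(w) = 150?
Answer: -312882988/5 ≈ -6.2577e+7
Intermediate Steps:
u(f, U) = (U + f)/(4 + U)
s(W) = W*(1/5 + W/5) (s(W) = ((1 + W)/(4 + 1))*W = ((1 + W)/5)*W = (1/5 + W/5)*W = W*(1/5 + W/5))
(32*(92 - 19) + J(109))*(s(18) - 25240) = (32*(92 - 19) + 150)*((1/5)*18*(1 + 18) - 25240) = (32*73 + 150)*((1/5)*18*19 - 25240) = (2336 + 150)*(342/5 - 25240) = 2486*(-125858/5) = -312882988/5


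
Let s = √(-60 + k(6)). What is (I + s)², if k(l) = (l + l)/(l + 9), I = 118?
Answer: 69324/5 + 472*I*√370/5 ≈ 13865.0 + 1815.8*I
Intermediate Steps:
k(l) = 2*l/(9 + l) (k(l) = (2*l)/(9 + l) = 2*l/(9 + l))
s = 2*I*√370/5 (s = √(-60 + 2*6/(9 + 6)) = √(-60 + 2*6/15) = √(-60 + 2*6*(1/15)) = √(-60 + ⅘) = √(-296/5) = 2*I*√370/5 ≈ 7.6942*I)
(I + s)² = (118 + 2*I*√370/5)²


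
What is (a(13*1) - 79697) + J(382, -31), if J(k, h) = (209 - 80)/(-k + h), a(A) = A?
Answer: -32909621/413 ≈ -79684.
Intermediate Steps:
J(k, h) = 129/(h - k)
(a(13*1) - 79697) + J(382, -31) = (13*1 - 79697) + 129/(-31 - 1*382) = (13 - 79697) + 129/(-31 - 382) = -79684 + 129/(-413) = -79684 + 129*(-1/413) = -79684 - 129/413 = -32909621/413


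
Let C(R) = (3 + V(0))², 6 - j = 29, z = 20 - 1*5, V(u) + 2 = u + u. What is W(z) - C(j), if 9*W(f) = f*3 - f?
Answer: 7/3 ≈ 2.3333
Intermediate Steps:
V(u) = -2 + 2*u (V(u) = -2 + (u + u) = -2 + 2*u)
z = 15 (z = 20 - 5 = 15)
W(f) = 2*f/9 (W(f) = (f*3 - f)/9 = (3*f - f)/9 = (2*f)/9 = 2*f/9)
j = -23 (j = 6 - 1*29 = 6 - 29 = -23)
C(R) = 1 (C(R) = (3 + (-2 + 2*0))² = (3 + (-2 + 0))² = (3 - 2)² = 1² = 1)
W(z) - C(j) = (2/9)*15 - 1*1 = 10/3 - 1 = 7/3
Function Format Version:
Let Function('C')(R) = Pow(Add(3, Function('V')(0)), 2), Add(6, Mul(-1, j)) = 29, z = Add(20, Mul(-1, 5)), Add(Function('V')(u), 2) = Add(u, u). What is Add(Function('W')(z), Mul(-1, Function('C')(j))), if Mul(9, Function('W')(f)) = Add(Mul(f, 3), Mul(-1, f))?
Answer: Rational(7, 3) ≈ 2.3333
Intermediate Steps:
Function('V')(u) = Add(-2, Mul(2, u)) (Function('V')(u) = Add(-2, Add(u, u)) = Add(-2, Mul(2, u)))
z = 15 (z = Add(20, -5) = 15)
Function('W')(f) = Mul(Rational(2, 9), f) (Function('W')(f) = Mul(Rational(1, 9), Add(Mul(f, 3), Mul(-1, f))) = Mul(Rational(1, 9), Add(Mul(3, f), Mul(-1, f))) = Mul(Rational(1, 9), Mul(2, f)) = Mul(Rational(2, 9), f))
j = -23 (j = Add(6, Mul(-1, 29)) = Add(6, -29) = -23)
Function('C')(R) = 1 (Function('C')(R) = Pow(Add(3, Add(-2, Mul(2, 0))), 2) = Pow(Add(3, Add(-2, 0)), 2) = Pow(Add(3, -2), 2) = Pow(1, 2) = 1)
Add(Function('W')(z), Mul(-1, Function('C')(j))) = Add(Mul(Rational(2, 9), 15), Mul(-1, 1)) = Add(Rational(10, 3), -1) = Rational(7, 3)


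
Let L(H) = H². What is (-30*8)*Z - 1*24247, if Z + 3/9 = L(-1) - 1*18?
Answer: -20087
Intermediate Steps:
Z = -52/3 (Z = -⅓ + ((-1)² - 1*18) = -⅓ + (1 - 18) = -⅓ - 17 = -52/3 ≈ -17.333)
(-30*8)*Z - 1*24247 = -30*8*(-52/3) - 1*24247 = -240*(-52/3) - 24247 = 4160 - 24247 = -20087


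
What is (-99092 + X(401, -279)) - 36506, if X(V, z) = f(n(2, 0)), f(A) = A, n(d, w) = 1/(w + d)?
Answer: -271195/2 ≈ -1.3560e+5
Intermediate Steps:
n(d, w) = 1/(d + w)
X(V, z) = ½ (X(V, z) = 1/(2 + 0) = 1/2 = ½)
(-99092 + X(401, -279)) - 36506 = (-99092 + ½) - 36506 = -198183/2 - 36506 = -271195/2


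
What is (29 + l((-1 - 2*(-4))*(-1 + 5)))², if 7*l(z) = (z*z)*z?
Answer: 10017225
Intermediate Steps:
l(z) = z³/7 (l(z) = ((z*z)*z)/7 = (z²*z)/7 = z³/7)
(29 + l((-1 - 2*(-4))*(-1 + 5)))² = (29 + ((-1 - 2*(-4))*(-1 + 5))³/7)² = (29 + ((-1 + 8)*4)³/7)² = (29 + (7*4)³/7)² = (29 + (⅐)*28³)² = (29 + (⅐)*21952)² = (29 + 3136)² = 3165² = 10017225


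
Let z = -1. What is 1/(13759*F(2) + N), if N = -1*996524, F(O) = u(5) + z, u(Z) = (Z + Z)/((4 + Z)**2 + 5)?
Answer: -43/43373374 ≈ -9.9139e-7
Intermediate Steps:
u(Z) = 2*Z/(5 + (4 + Z)**2) (u(Z) = (2*Z)/(5 + (4 + Z)**2) = 2*Z/(5 + (4 + Z)**2))
F(O) = -38/43 (F(O) = 2*5/(5 + (4 + 5)**2) - 1 = 2*5/(5 + 9**2) - 1 = 2*5/(5 + 81) - 1 = 2*5/86 - 1 = 2*5*(1/86) - 1 = 5/43 - 1 = -38/43)
N = -996524
1/(13759*F(2) + N) = 1/(13759*(-38/43) - 996524) = 1/(-522842/43 - 996524) = 1/(-43373374/43) = -43/43373374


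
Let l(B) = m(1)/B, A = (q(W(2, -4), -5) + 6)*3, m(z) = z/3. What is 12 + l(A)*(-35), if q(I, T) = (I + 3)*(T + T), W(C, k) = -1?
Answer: 221/18 ≈ 12.278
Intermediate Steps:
m(z) = z/3 (m(z) = z*(⅓) = z/3)
q(I, T) = 2*T*(3 + I) (q(I, T) = (3 + I)*(2*T) = 2*T*(3 + I))
A = -42 (A = (2*(-5)*(3 - 1) + 6)*3 = (2*(-5)*2 + 6)*3 = (-20 + 6)*3 = -14*3 = -42)
l(B) = 1/(3*B) (l(B) = ((⅓)*1)/B = 1/(3*B))
12 + l(A)*(-35) = 12 + ((⅓)/(-42))*(-35) = 12 + ((⅓)*(-1/42))*(-35) = 12 - 1/126*(-35) = 12 + 5/18 = 221/18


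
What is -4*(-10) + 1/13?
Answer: 521/13 ≈ 40.077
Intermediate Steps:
-4*(-10) + 1/13 = 40 + 1/13 = 521/13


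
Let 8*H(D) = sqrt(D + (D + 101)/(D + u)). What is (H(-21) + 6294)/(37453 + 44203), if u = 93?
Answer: 3147/40828 + I*sqrt(179)/1959744 ≈ 0.077079 + 6.827e-6*I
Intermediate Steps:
H(D) = sqrt(D + (101 + D)/(93 + D))/8 (H(D) = sqrt(D + (D + 101)/(D + 93))/8 = sqrt(D + (101 + D)/(93 + D))/8)
(H(-21) + 6294)/(37453 + 44203) = (sqrt((101 - 21 - 21*(93 - 21))/(93 - 21))/8 + 6294)/(37453 + 44203) = (sqrt((101 - 21 - 21*72)/72)/8 + 6294)/81656 = (sqrt((101 - 21 - 1512)/72)/8 + 6294)*(1/81656) = (sqrt((1/72)*(-1432))/8 + 6294)*(1/81656) = (sqrt(-179/9)/8 + 6294)*(1/81656) = ((I*sqrt(179)/3)/8 + 6294)*(1/81656) = (I*sqrt(179)/24 + 6294)*(1/81656) = (6294 + I*sqrt(179)/24)*(1/81656) = 3147/40828 + I*sqrt(179)/1959744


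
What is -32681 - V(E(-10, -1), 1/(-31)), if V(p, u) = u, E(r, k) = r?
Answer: -1013110/31 ≈ -32681.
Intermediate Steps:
-32681 - V(E(-10, -1), 1/(-31)) = -32681 - 1/(-31) = -32681 - 1*(-1/31) = -32681 + 1/31 = -1013110/31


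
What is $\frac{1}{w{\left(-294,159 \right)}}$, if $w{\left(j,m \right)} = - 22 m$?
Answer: $- \frac{1}{3498} \approx -0.00028588$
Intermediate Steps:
$\frac{1}{w{\left(-294,159 \right)}} = \frac{1}{\left(-22\right) 159} = \frac{1}{-3498} = - \frac{1}{3498}$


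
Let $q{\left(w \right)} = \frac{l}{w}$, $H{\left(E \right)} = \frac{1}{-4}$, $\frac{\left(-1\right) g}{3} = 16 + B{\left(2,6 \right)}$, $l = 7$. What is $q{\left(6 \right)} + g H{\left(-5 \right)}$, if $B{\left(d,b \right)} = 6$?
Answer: $\frac{53}{3} \approx 17.667$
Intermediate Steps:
$g = -66$ ($g = - 3 \left(16 + 6\right) = \left(-3\right) 22 = -66$)
$H{\left(E \right)} = - \frac{1}{4}$
$q{\left(w \right)} = \frac{7}{w}$
$q{\left(6 \right)} + g H{\left(-5 \right)} = \frac{7}{6} - - \frac{33}{2} = 7 \cdot \frac{1}{6} + \frac{33}{2} = \frac{7}{6} + \frac{33}{2} = \frac{53}{3}$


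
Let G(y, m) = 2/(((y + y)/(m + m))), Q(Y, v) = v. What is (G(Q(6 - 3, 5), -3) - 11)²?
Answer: 3721/25 ≈ 148.84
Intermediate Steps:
G(y, m) = 2*m/y (G(y, m) = 2/(((2*y)/((2*m)))) = 2/(((2*y)*(1/(2*m)))) = 2/((y/m)) = 2*(m/y) = 2*m/y)
(G(Q(6 - 3, 5), -3) - 11)² = (2*(-3)/5 - 11)² = (2*(-3)*(⅕) - 11)² = (-6/5 - 11)² = (-61/5)² = 3721/25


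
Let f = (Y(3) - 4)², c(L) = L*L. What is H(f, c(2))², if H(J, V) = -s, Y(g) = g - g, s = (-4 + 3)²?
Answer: 1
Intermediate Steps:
c(L) = L²
s = 1 (s = (-1)² = 1)
Y(g) = 0
f = 16 (f = (0 - 4)² = (-4)² = 16)
H(J, V) = -1 (H(J, V) = -1*1 = -1)
H(f, c(2))² = (-1)² = 1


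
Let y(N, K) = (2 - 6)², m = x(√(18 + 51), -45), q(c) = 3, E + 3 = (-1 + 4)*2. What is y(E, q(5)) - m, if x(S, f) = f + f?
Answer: 106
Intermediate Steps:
x(S, f) = 2*f
E = 3 (E = -3 + (-1 + 4)*2 = -3 + 3*2 = -3 + 6 = 3)
m = -90 (m = 2*(-45) = -90)
y(N, K) = 16 (y(N, K) = (-4)² = 16)
y(E, q(5)) - m = 16 - 1*(-90) = 16 + 90 = 106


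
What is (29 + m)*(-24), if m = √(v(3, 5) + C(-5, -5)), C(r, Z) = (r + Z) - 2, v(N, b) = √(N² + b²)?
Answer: -696 - 24*I*√(12 - √34) ≈ -696.0 - 59.61*I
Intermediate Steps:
C(r, Z) = -2 + Z + r (C(r, Z) = (Z + r) - 2 = -2 + Z + r)
m = √(-12 + √34) (m = √(√(3² + 5²) + (-2 - 5 - 5)) = √(√(9 + 25) - 12) = √(√34 - 12) = √(-12 + √34) ≈ 2.4838*I)
(29 + m)*(-24) = (29 + √(-12 + √34))*(-24) = -696 - 24*√(-12 + √34)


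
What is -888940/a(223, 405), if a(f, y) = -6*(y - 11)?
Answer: 222235/591 ≈ 376.03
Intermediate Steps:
a(f, y) = 66 - 6*y (a(f, y) = -6*(-11 + y) = 66 - 6*y)
-888940/a(223, 405) = -888940/(66 - 6*405) = -888940/(66 - 2430) = -888940/(-2364) = -888940*(-1/2364) = 222235/591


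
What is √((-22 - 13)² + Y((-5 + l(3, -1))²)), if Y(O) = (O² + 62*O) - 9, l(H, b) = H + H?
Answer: √1279 ≈ 35.763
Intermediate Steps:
l(H, b) = 2*H
Y(O) = -9 + O² + 62*O
√((-22 - 13)² + Y((-5 + l(3, -1))²)) = √((-22 - 13)² + (-9 + ((-5 + 2*3)²)² + 62*(-5 + 2*3)²)) = √((-35)² + (-9 + ((-5 + 6)²)² + 62*(-5 + 6)²)) = √(1225 + (-9 + (1²)² + 62*1²)) = √(1225 + (-9 + 1² + 62*1)) = √(1225 + (-9 + 1 + 62)) = √(1225 + 54) = √1279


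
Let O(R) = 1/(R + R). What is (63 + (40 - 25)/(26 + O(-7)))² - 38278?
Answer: -501245949/14641 ≈ -34236.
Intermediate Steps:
O(R) = 1/(2*R)
(63 + (40 - 25)/(26 + O(-7)))² - 38278 = (63 + (40 - 25)/(26 + (½)/(-7)))² - 38278 = (63 + 15/(26 + (½)*(-⅐)))² - 38278 = (63 + 15/(26 - 1/14))² - 38278 = (63 + 15/(363/14))² - 38278 = (63 + 15*(14/363))² - 38278 = (63 + 70/121)² - 38278 = (7693/121)² - 38278 = 59182249/14641 - 38278 = -501245949/14641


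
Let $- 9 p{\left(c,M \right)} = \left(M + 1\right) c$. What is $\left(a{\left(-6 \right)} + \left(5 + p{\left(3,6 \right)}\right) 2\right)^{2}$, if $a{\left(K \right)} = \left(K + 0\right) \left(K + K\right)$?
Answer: $\frac{53824}{9} \approx 5980.4$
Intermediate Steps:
$p{\left(c,M \right)} = - \frac{c \left(1 + M\right)}{9}$ ($p{\left(c,M \right)} = - \frac{\left(M + 1\right) c}{9} = - \frac{\left(1 + M\right) c}{9} = - \frac{c \left(1 + M\right)}{9}$)
$a{\left(K \right)} = 2 K^{2}$ ($a{\left(K \right)} = K 2 K = 2 K^{2}$)
$\left(a{\left(-6 \right)} + \left(5 + p{\left(3,6 \right)}\right) 2\right)^{2} = \left(2 \left(-6\right)^{2} + \left(5 - \frac{1 + 6}{3}\right) 2\right)^{2} = \left(2 \cdot 36 + \left(5 - \frac{1}{3} \cdot 7\right) 2\right)^{2} = \left(72 + \left(5 - \frac{7}{3}\right) 2\right)^{2} = \left(72 + \frac{8}{3} \cdot 2\right)^{2} = \left(72 + \frac{16}{3}\right)^{2} = \left(\frac{232}{3}\right)^{2} = \frac{53824}{9}$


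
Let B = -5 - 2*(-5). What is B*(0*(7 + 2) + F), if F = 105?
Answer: 525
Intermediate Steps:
B = 5 (B = -5 + 10 = 5)
B*(0*(7 + 2) + F) = 5*(0*(7 + 2) + 105) = 5*(0*9 + 105) = 5*(0 + 105) = 5*105 = 525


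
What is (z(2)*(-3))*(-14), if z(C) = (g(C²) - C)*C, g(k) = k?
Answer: 168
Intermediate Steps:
z(C) = C*(C² - C) (z(C) = (C² - C)*C = C*(C² - C))
(z(2)*(-3))*(-14) = ((2²*(-1 + 2))*(-3))*(-14) = ((4*1)*(-3))*(-14) = (4*(-3))*(-14) = -12*(-14) = 168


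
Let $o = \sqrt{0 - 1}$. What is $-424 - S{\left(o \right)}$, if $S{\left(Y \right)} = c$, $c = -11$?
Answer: $-413$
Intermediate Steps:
$o = i$ ($o = \sqrt{0 + \left(-1 + 0\right)} = \sqrt{0 - 1} = \sqrt{-1} = i \approx 1.0 i$)
$S{\left(Y \right)} = -11$
$-424 - S{\left(o \right)} = -424 - -11 = -424 + 11 = -413$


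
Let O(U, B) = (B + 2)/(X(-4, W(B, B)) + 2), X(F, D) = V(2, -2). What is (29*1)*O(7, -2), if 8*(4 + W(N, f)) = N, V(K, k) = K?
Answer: 0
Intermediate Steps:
W(N, f) = -4 + N/8
X(F, D) = 2
O(U, B) = ½ + B/4 (O(U, B) = (B + 2)/(2 + 2) = (2 + B)/4 = (2 + B)*(¼) = ½ + B/4)
(29*1)*O(7, -2) = (29*1)*(½ + (¼)*(-2)) = 29*(½ - ½) = 29*0 = 0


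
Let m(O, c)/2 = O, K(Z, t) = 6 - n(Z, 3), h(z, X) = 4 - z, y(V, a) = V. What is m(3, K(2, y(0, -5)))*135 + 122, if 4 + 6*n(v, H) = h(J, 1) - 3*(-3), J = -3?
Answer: 932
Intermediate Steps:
n(v, H) = 2 (n(v, H) = -2/3 + ((4 - 1*(-3)) - 3*(-3))/6 = -2/3 + ((4 + 3) + 9)/6 = -2/3 + (7 + 9)/6 = -2/3 + (1/6)*16 = -2/3 + 8/3 = 2)
K(Z, t) = 4 (K(Z, t) = 6 - 1*2 = 6 - 2 = 4)
m(O, c) = 2*O
m(3, K(2, y(0, -5)))*135 + 122 = (2*3)*135 + 122 = 6*135 + 122 = 810 + 122 = 932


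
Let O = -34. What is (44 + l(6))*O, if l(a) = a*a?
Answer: -2720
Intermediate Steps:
l(a) = a²
(44 + l(6))*O = (44 + 6²)*(-34) = (44 + 36)*(-34) = 80*(-34) = -2720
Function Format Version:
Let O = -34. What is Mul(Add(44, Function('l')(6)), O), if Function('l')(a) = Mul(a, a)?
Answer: -2720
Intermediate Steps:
Function('l')(a) = Pow(a, 2)
Mul(Add(44, Function('l')(6)), O) = Mul(Add(44, Pow(6, 2)), -34) = Mul(Add(44, 36), -34) = Mul(80, -34) = -2720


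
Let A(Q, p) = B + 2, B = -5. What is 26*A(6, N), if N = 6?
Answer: -78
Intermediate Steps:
A(Q, p) = -3 (A(Q, p) = -5 + 2 = -3)
26*A(6, N) = 26*(-3) = -78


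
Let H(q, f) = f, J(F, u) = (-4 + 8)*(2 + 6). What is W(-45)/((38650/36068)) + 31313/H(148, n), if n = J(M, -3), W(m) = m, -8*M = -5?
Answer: 115830953/123680 ≈ 936.54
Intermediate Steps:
M = 5/8 (M = -⅛*(-5) = 5/8 ≈ 0.62500)
J(F, u) = 32 (J(F, u) = 4*8 = 32)
n = 32
W(-45)/((38650/36068)) + 31313/H(148, n) = -45/(38650/36068) + 31313/32 = -45/(38650*(1/36068)) + 31313*(1/32) = -45/19325/18034 + 31313/32 = -45*18034/19325 + 31313/32 = -162306/3865 + 31313/32 = 115830953/123680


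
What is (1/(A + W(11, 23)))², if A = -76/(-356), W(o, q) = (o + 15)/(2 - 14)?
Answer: 285156/1087849 ≈ 0.26213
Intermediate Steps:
W(o, q) = -5/4 - o/12 (W(o, q) = (15 + o)/(-12) = (15 + o)*(-1/12) = -5/4 - o/12)
A = 19/89 (A = -76*(-1/356) = 19/89 ≈ 0.21348)
(1/(A + W(11, 23)))² = (1/(19/89 + (-5/4 - 1/12*11)))² = (1/(19/89 + (-5/4 - 11/12)))² = (1/(19/89 - 13/6))² = (1/(-1043/534))² = (-534/1043)² = 285156/1087849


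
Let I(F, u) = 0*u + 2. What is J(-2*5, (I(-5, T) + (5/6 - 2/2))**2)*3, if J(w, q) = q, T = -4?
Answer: 121/12 ≈ 10.083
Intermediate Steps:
I(F, u) = 2 (I(F, u) = 0 + 2 = 2)
J(-2*5, (I(-5, T) + (5/6 - 2/2))**2)*3 = (2 + (5/6 - 2/2))**2*3 = (2 + (5*(1/6) - 2*1/2))**2*3 = (2 + (5/6 - 1))**2*3 = (2 - 1/6)**2*3 = (11/6)**2*3 = (121/36)*3 = 121/12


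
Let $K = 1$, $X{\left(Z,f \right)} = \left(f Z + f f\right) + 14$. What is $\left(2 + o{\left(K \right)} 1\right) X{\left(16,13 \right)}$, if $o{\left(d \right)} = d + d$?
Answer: $1564$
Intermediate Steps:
$X{\left(Z,f \right)} = 14 + f^{2} + Z f$ ($X{\left(Z,f \right)} = \left(Z f + f^{2}\right) + 14 = \left(f^{2} + Z f\right) + 14 = 14 + f^{2} + Z f$)
$o{\left(d \right)} = 2 d$
$\left(2 + o{\left(K \right)} 1\right) X{\left(16,13 \right)} = \left(2 + 2 \cdot 1 \cdot 1\right) \left(14 + 13^{2} + 16 \cdot 13\right) = \left(2 + 2 \cdot 1\right) \left(14 + 169 + 208\right) = \left(2 + 2\right) 391 = 4 \cdot 391 = 1564$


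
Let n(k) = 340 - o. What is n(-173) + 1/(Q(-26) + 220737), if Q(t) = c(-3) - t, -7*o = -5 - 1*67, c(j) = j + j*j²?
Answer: 509451771/1545131 ≈ 329.71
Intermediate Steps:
c(j) = j + j³
o = 72/7 (o = -(-5 - 1*67)/7 = -(-5 - 67)/7 = -⅐*(-72) = 72/7 ≈ 10.286)
n(k) = 2308/7 (n(k) = 340 - 1*72/7 = 340 - 72/7 = 2308/7)
Q(t) = -30 - t (Q(t) = (-3 + (-3)³) - t = (-3 - 27) - t = -30 - t)
n(-173) + 1/(Q(-26) + 220737) = 2308/7 + 1/((-30 - 1*(-26)) + 220737) = 2308/7 + 1/((-30 + 26) + 220737) = 2308/7 + 1/(-4 + 220737) = 2308/7 + 1/220733 = 509451771/1545131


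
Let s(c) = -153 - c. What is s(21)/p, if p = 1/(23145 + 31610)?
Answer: -9527370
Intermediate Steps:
p = 1/54755 ≈ 1.8263e-5
s(21)/p = (-153 - 1*21)/(1/54755) = (-153 - 21)*54755 = -174*54755 = -9527370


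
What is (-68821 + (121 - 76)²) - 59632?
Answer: -126428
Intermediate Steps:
(-68821 + (121 - 76)²) - 59632 = (-68821 + 45²) - 59632 = (-68821 + 2025) - 59632 = -66796 - 59632 = -126428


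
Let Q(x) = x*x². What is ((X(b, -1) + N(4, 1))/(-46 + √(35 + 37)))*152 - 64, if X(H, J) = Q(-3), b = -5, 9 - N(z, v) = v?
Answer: 508/511 + 4332*√2/511 ≈ 12.983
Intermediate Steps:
N(z, v) = 9 - v
Q(x) = x³
X(H, J) = -27 (X(H, J) = (-3)³ = -27)
((X(b, -1) + N(4, 1))/(-46 + √(35 + 37)))*152 - 64 = ((-27 + (9 - 1*1))/(-46 + √(35 + 37)))*152 - 64 = ((-27 + (9 - 1))/(-46 + √72))*152 - 64 = ((-27 + 8)/(-46 + 6*√2))*152 - 64 = -19/(-46 + 6*√2)*152 - 64 = -2888/(-46 + 6*√2) - 64 = -64 - 2888/(-46 + 6*√2)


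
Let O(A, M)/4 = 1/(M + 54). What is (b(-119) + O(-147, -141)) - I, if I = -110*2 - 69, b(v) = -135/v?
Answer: 3003286/10353 ≈ 290.09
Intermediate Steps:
O(A, M) = 4/(54 + M) (O(A, M) = 4/(M + 54) = 4/(54 + M))
I = -289 (I = -220 - 69 = -289)
(b(-119) + O(-147, -141)) - I = (-135/(-119) + 4/(54 - 141)) - 1*(-289) = (-135*(-1/119) + 4/(-87)) + 289 = (135/119 + 4*(-1/87)) + 289 = (135/119 - 4/87) + 289 = 11269/10353 + 289 = 3003286/10353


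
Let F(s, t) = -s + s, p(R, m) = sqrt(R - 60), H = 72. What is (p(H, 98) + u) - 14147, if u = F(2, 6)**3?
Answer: -14147 + 2*sqrt(3) ≈ -14144.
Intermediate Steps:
p(R, m) = sqrt(-60 + R)
F(s, t) = 0
u = 0 (u = 0**3 = 0)
(p(H, 98) + u) - 14147 = (sqrt(-60 + 72) + 0) - 14147 = (sqrt(12) + 0) - 14147 = (2*sqrt(3) + 0) - 14147 = 2*sqrt(3) - 14147 = -14147 + 2*sqrt(3)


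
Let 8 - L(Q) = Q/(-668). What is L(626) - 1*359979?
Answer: -120230001/334 ≈ -3.5997e+5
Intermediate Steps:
L(Q) = 8 + Q/668 (L(Q) = 8 - Q/(-668) = 8 - Q*(-1)/668 = 8 - (-1)*Q/668 = 8 + Q/668)
L(626) - 1*359979 = (8 + (1/668)*626) - 1*359979 = (8 + 313/334) - 359979 = 2985/334 - 359979 = -120230001/334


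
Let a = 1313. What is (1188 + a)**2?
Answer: 6255001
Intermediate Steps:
(1188 + a)**2 = (1188 + 1313)**2 = 2501**2 = 6255001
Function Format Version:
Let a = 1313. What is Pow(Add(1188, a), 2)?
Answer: 6255001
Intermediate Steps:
Pow(Add(1188, a), 2) = Pow(Add(1188, 1313), 2) = Pow(2501, 2) = 6255001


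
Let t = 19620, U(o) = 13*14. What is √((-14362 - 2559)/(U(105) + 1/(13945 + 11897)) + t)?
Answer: √431947875844486410/4703245 ≈ 139.74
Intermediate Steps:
U(o) = 182
√((-14362 - 2559)/(U(105) + 1/(13945 + 11897)) + t) = √((-14362 - 2559)/(182 + 1/(13945 + 11897)) + 19620) = √(-16921/(182 + 1/25842) + 19620) = √(-16921/4703245/25842 + 19620) = √(-16921*25842/4703245 + 19620) = √(-437272482/4703245 + 19620) = √(91840394418/4703245) = √431947875844486410/4703245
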